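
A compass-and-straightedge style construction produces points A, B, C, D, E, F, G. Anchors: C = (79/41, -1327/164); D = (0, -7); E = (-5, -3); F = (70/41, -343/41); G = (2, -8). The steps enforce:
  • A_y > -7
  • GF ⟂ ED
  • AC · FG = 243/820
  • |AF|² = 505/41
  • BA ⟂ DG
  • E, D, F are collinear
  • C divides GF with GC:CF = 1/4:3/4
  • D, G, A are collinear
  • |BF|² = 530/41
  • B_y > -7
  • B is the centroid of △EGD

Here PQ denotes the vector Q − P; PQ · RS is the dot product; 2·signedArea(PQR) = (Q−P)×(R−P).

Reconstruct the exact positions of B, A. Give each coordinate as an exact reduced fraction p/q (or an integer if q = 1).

A = (-6/5, -32/5)
B = (-1, -6)

1. B_x = -1  [B is the centroid of △EGD]
2. B_y = -6  [B is the centroid of △EGD]
   → B = (-1, -6)
3. A_x = -6/5  [D, G, A are collinear ∩ BA ⟂ DG]
4. A_y = -32/5  [D, G, A are collinear ∩ BA ⟂ DG]
   → A = (-6/5, -32/5)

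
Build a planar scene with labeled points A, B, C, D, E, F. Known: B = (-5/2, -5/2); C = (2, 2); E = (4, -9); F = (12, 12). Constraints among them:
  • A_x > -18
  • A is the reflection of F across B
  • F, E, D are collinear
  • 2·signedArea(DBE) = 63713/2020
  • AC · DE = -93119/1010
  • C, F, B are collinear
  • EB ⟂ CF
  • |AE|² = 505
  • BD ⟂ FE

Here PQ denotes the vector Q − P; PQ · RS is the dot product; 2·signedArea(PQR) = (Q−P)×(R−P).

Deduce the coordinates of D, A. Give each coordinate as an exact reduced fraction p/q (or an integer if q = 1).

1. D_x = 2696/505  [F, E, D are collinear ∩ BD ⟂ FE]
2. D_y = -5541/1010  [F, E, D are collinear ∩ BD ⟂ FE]
   → D = (2696/505, -5541/1010)
3. A_x = -17  [A is the reflection of F across B]
4. A_y = -17  [A is the reflection of F across B]
   → A = (-17, -17)

A = (-17, -17)
D = (2696/505, -5541/1010)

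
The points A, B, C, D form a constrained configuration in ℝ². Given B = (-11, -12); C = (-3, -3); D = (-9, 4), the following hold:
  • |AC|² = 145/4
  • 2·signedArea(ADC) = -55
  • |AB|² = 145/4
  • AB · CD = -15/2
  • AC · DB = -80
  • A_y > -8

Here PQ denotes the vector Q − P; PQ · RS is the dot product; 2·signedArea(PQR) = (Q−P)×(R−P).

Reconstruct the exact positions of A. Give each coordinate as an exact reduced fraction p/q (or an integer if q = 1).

1. A_x = -7  [2·signedArea(ADC) = -55 ∩ AC · DB = -80]
2. A_y = -15/2  [2·signedArea(ADC) = -55 ∩ AC · DB = -80]
   → A = (-7, -15/2)

A = (-7, -15/2)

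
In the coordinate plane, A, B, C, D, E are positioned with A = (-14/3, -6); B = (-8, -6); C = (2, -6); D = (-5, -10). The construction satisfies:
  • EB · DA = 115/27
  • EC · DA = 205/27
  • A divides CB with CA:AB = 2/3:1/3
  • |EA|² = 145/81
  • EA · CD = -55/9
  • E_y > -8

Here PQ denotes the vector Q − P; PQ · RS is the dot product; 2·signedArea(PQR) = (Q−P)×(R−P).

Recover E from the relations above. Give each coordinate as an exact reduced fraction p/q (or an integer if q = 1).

E = (-43/9, -22/3)

1. E_x = -43/9  [EB · DA = 115/27 ∩ EA · CD = -55/9]
2. E_y = -22/3  [EB · DA = 115/27 ∩ EA · CD = -55/9]
   → E = (-43/9, -22/3)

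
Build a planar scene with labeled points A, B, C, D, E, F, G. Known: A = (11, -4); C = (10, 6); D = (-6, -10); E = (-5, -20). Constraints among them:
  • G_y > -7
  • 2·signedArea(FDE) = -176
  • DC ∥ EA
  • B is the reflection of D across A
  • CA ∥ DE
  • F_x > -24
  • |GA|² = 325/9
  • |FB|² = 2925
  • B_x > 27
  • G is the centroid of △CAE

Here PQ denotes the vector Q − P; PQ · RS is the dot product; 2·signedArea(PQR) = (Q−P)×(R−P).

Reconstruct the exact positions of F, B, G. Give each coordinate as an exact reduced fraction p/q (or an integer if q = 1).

B = (28, 2)
F = (-23, -16)
G = (16/3, -6)

1. B_x = 28  [B is the reflection of D across A]
2. B_y = 2  [B is the reflection of D across A]
   → B = (28, 2)
3. G_x = 16/3  [G is the centroid of △CAE]
4. G_y = -6  [G is the centroid of △CAE]
   → G = (16/3, -6)
5. F_x = -23  [line 10·x + 1·y + 246 = 0 ∩ |FB|² = 2925]
6. F_y = -16  [line 10·x + 1·y + 246 = 0 ∩ |FB|² = 2925]
   → F = (-23, -16)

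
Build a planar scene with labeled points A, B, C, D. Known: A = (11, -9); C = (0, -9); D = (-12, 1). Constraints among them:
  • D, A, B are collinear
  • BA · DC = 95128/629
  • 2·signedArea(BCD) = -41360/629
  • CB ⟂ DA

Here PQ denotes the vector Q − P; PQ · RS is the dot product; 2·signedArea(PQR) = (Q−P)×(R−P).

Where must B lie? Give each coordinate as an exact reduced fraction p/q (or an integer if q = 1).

1. B_x = 1100/629  [D, A, B are collinear ∩ CB ⟂ DA]
2. B_y = -3131/629  [D, A, B are collinear ∩ CB ⟂ DA]
   → B = (1100/629, -3131/629)

B = (1100/629, -3131/629)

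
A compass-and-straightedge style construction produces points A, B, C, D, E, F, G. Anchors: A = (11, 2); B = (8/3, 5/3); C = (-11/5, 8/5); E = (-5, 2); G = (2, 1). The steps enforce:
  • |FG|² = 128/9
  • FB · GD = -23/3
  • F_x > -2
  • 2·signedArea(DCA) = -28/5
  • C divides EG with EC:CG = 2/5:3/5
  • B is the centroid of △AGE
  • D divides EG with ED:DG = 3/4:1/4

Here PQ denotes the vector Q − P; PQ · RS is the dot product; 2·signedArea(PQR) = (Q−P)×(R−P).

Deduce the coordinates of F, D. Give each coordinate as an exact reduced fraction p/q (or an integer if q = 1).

D = (1/4, 5/4)
F = (-26/15, 23/15)

1. D_x = 1/4  [D divides EG with ED:DG = 3/4:1/4]
2. D_y = 5/4  [D divides EG with ED:DG = 3/4:1/4]
   → D = (1/4, 5/4)
3. F_x = -26/15  [line 7/4·x + -1/4·y + 41/12 = 0 ∩ |FG|² = 128/9]
4. F_y = 23/15  [line 7/4·x + -1/4·y + 41/12 = 0 ∩ |FG|² = 128/9]
   → F = (-26/15, 23/15)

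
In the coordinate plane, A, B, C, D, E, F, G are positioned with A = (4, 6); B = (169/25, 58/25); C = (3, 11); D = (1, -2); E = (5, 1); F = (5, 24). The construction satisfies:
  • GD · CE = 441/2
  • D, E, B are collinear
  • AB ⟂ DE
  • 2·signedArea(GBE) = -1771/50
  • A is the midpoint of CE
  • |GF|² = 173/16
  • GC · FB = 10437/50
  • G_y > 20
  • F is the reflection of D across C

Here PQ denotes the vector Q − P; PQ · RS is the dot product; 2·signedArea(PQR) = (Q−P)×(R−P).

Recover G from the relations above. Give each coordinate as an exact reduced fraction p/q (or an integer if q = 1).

G = (9/2, 83/4)

1. G_x = 9/2  [GD · CE = 441/2 ∩ 2·signedArea(GBE) = -1771/50]
2. G_y = 83/4  [GD · CE = 441/2 ∩ 2·signedArea(GBE) = -1771/50]
   → G = (9/2, 83/4)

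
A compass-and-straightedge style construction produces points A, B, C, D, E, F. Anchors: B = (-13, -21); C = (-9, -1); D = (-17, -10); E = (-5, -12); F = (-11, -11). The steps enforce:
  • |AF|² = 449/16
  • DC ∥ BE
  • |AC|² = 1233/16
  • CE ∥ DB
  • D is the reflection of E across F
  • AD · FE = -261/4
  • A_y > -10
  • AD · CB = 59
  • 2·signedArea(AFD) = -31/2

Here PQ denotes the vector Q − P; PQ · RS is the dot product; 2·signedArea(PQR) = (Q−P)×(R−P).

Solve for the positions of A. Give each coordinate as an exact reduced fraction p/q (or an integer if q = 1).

A = (-6, -37/4)

1. A_x = -6  [AD · FE = -261/4 ∩ 2·signedArea(AFD) = -31/2]
2. A_y = -37/4  [AD · FE = -261/4 ∩ 2·signedArea(AFD) = -31/2]
   → A = (-6, -37/4)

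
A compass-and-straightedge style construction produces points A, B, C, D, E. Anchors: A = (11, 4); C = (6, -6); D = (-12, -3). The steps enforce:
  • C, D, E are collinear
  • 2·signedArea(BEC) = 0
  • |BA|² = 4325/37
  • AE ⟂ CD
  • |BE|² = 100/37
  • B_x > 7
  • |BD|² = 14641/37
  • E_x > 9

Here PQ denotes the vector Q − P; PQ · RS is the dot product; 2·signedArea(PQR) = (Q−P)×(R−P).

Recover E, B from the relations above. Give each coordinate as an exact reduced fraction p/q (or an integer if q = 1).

1. E_x = 342/37  [C, D, E are collinear ∩ AE ⟂ CD]
2. E_y = -242/37  [C, D, E are collinear ∩ AE ⟂ CD]
   → E = (342/37, -242/37)
3. B_x = 282/37  [line -20/37·x + -120/37·y + -600/37 = 0 ∩ |BD|² = 14641/37]
4. B_y = -232/37  [line -20/37·x + -120/37·y + -600/37 = 0 ∩ |BD|² = 14641/37]
   → B = (282/37, -232/37)

B = (282/37, -232/37)
E = (342/37, -242/37)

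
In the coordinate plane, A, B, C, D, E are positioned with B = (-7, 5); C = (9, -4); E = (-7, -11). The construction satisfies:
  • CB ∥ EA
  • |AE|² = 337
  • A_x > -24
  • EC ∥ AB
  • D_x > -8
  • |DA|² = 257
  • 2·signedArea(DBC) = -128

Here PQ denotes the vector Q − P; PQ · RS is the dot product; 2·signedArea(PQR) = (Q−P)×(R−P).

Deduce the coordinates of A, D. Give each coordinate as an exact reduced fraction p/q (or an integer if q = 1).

1. A_x = -23  [EC ∥ AB ∩ CB ∥ EA]
2. A_y = -2  [EC ∥ AB ∩ CB ∥ EA]
   → A = (-23, -2)
3. D_x = -7  [line 9·x + 16·y + 111 = 0 ∩ |DA|² = 257]
4. D_y = -3  [line 9·x + 16·y + 111 = 0 ∩ |DA|² = 257]
   → D = (-7, -3)

A = (-23, -2)
D = (-7, -3)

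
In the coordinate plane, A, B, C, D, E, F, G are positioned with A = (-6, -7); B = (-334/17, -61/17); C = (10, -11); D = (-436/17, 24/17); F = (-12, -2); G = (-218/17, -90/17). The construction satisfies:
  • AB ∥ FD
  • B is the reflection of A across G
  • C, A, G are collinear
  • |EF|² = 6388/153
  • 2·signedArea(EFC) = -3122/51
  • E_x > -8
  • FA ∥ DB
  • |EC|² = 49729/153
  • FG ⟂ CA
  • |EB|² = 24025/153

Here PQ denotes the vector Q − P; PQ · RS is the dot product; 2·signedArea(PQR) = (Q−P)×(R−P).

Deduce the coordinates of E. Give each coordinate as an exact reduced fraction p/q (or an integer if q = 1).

E = (-382/51, -338/51)

1. E_x = -382/51  [line 9·x + 22·y + 10874/51 = 0 ∩ |EF|² = 6388/153]
2. E_y = -338/51  [line 9·x + 22·y + 10874/51 = 0 ∩ |EF|² = 6388/153]
   → E = (-382/51, -338/51)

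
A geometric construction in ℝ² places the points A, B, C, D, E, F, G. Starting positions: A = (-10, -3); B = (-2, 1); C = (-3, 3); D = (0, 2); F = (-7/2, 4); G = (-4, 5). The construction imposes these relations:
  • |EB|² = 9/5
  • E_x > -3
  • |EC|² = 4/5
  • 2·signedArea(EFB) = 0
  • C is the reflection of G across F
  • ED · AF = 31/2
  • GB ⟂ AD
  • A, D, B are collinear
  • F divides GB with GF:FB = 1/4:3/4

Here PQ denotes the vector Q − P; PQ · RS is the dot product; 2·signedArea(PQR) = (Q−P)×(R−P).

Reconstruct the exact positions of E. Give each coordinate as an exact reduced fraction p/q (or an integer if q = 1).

1. E_x = -13/5  [2·signedArea(EFB) = 0 ∩ ED · AF = 31/2]
2. E_y = 11/5  [2·signedArea(EFB) = 0 ∩ ED · AF = 31/2]
   → E = (-13/5, 11/5)

E = (-13/5, 11/5)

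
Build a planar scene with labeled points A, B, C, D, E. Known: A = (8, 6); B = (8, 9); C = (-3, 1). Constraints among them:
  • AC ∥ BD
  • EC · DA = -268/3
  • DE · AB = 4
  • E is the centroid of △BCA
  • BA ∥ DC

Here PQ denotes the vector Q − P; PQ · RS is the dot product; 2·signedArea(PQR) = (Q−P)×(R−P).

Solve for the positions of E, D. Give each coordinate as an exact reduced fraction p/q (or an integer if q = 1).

1. E_x = 13/3  [E is the centroid of △BCA]
2. E_y = 16/3  [E is the centroid of △BCA]
   → E = (13/3, 16/3)
3. D_x = -3  [BA ∥ DC ∩ AC ∥ BD]
4. D_y = 4  [BA ∥ DC ∩ AC ∥ BD]
   → D = (-3, 4)

D = (-3, 4)
E = (13/3, 16/3)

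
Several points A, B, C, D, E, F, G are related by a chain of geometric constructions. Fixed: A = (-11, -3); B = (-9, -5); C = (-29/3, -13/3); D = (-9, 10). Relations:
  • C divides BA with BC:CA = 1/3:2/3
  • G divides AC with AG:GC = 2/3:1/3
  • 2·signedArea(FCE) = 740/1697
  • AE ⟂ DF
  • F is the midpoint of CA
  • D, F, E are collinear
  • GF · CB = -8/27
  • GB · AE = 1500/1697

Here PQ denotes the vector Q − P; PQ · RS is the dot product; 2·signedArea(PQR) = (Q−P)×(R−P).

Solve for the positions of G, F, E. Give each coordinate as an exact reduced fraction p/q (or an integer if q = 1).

E = (-17437/1697, -5211/1697)
F = (-31/3, -11/3)
G = (-91/9, -35/9)

1. G_x = -91/9  [G divides AC with AG:GC = 2/3:1/3]
2. G_y = -35/9  [G divides AC with AG:GC = 2/3:1/3]
   → G = (-91/9, -35/9)
3. F_x = -31/3  [F is the midpoint of CA]
4. F_y = -11/3  [F is the midpoint of CA]
   → F = (-31/3, -11/3)
5. E_x = -17437/1697  [D, F, E are collinear ∩ AE ⟂ DF]
6. E_y = -5211/1697  [D, F, E are collinear ∩ AE ⟂ DF]
   → E = (-17437/1697, -5211/1697)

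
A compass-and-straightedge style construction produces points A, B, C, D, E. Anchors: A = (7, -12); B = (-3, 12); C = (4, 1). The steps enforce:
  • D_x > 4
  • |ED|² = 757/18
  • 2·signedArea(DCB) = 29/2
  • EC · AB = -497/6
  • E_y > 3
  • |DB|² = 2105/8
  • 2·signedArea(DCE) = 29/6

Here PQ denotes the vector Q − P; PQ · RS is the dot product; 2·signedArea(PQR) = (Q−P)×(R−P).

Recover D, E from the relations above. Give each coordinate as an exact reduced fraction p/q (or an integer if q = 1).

D = (19/4, -9/4)
E = (23/12, 43/12)

1. D_x = 19/4  [line -11·x + -7·y + 73/2 = 0 ∩ |DB|² = 2105/8]
2. D_y = -9/4  [line -11·x + -7·y + 73/2 = 0 ∩ |DB|² = 2105/8]
   → D = (19/4, -9/4)
3. E_x = 23/12  [2·signedArea(DCE) = 29/6 ∩ EC · AB = -497/6]
4. E_y = 43/12  [2·signedArea(DCE) = 29/6 ∩ EC · AB = -497/6]
   → E = (23/12, 43/12)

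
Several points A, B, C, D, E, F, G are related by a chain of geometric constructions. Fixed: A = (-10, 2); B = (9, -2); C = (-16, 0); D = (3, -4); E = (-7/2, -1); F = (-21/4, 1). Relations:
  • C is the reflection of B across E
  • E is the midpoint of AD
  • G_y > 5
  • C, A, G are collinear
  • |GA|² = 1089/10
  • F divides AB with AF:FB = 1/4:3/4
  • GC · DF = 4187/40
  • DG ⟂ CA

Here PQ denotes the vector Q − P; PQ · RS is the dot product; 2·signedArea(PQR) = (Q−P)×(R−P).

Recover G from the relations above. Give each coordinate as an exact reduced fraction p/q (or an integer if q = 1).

G = (-1/10, 53/10)

1. G_x = -1/10  [C, A, G are collinear ∩ DG ⟂ CA]
2. G_y = 53/10  [C, A, G are collinear ∩ DG ⟂ CA]
   → G = (-1/10, 53/10)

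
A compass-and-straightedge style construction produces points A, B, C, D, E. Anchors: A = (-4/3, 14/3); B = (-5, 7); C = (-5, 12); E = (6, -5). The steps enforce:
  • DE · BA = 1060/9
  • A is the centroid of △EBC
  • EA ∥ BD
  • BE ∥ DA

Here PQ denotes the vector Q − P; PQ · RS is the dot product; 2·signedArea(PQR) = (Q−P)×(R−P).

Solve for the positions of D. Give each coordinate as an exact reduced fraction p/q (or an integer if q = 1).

1. D_x = -37/3  [BE ∥ DA ∩ EA ∥ BD]
2. D_y = 50/3  [BE ∥ DA ∩ EA ∥ BD]
   → D = (-37/3, 50/3)

D = (-37/3, 50/3)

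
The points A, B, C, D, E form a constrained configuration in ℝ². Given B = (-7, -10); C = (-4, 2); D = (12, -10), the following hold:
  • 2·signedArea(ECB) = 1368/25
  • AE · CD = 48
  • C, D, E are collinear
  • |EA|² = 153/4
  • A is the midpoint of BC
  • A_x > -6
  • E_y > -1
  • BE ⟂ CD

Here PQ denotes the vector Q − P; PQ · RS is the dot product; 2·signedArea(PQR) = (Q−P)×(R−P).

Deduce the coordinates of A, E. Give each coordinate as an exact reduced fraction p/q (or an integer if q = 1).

A = (-11/2, -4)
E = (-4/25, -22/25)

1. A_x = -11/2  [A is the midpoint of BC]
2. A_y = -4  [A is the midpoint of BC]
   → A = (-11/2, -4)
3. E_x = -4/25  [C, D, E are collinear ∩ BE ⟂ CD]
4. E_y = -22/25  [C, D, E are collinear ∩ BE ⟂ CD]
   → E = (-4/25, -22/25)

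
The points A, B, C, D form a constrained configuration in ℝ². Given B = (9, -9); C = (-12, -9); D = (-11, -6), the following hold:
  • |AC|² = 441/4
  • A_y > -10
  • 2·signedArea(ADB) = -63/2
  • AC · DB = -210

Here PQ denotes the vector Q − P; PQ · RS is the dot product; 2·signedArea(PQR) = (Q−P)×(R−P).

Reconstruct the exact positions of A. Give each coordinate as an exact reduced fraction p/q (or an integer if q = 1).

1. A_x = -3/2  [AC · DB = -210 ∩ 2·signedArea(ADB) = -63/2]
2. A_y = -9  [AC · DB = -210 ∩ 2·signedArea(ADB) = -63/2]
   → A = (-3/2, -9)

A = (-3/2, -9)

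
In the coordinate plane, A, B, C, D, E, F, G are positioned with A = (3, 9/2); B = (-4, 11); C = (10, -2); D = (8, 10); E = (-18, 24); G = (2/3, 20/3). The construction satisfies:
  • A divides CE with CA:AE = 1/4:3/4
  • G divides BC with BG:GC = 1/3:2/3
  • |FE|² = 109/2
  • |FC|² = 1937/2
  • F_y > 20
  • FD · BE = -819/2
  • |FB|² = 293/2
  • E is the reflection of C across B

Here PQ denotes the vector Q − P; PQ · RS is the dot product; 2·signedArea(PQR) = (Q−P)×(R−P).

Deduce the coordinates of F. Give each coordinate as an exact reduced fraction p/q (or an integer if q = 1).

F = (-23/2, 41/2)

1. F_x = -23/2  [line 14·x + -13·y + 855/2 = 0 ∩ |FC|² = 1937/2]
2. F_y = 41/2  [line 14·x + -13·y + 855/2 = 0 ∩ |FC|² = 1937/2]
   → F = (-23/2, 41/2)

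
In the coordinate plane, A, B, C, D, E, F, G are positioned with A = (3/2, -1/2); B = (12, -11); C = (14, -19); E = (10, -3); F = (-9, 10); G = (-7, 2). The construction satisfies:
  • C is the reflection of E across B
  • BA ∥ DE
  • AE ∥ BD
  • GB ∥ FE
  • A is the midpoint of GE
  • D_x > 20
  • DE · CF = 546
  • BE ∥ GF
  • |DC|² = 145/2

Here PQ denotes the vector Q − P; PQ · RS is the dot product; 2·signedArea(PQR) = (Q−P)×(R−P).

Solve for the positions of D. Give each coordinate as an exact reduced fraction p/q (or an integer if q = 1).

1. D_x = 41/2  [BA ∥ DE ∩ AE ∥ BD]
2. D_y = -27/2  [BA ∥ DE ∩ AE ∥ BD]
   → D = (41/2, -27/2)

D = (41/2, -27/2)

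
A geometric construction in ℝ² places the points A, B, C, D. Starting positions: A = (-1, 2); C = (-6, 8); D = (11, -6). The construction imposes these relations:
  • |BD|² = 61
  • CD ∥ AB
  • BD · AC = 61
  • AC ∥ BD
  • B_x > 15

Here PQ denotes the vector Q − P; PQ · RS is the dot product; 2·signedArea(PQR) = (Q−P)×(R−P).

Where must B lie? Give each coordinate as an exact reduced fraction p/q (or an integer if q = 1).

1. B_x = 16  [AC ∥ BD ∩ CD ∥ AB]
2. B_y = -12  [AC ∥ BD ∩ CD ∥ AB]
   → B = (16, -12)

B = (16, -12)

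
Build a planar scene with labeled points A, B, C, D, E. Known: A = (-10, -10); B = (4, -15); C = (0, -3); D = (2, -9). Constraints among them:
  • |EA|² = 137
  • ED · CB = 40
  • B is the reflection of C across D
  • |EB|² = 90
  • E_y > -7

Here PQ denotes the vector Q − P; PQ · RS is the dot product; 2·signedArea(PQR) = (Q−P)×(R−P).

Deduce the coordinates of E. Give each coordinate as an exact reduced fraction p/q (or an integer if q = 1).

E = (1, -6)

1. E_x = 1  [line -4·x + 12·y + 76 = 0 ∩ |EB|² = 90]
2. E_y = -6  [line -4·x + 12·y + 76 = 0 ∩ |EB|² = 90]
   → E = (1, -6)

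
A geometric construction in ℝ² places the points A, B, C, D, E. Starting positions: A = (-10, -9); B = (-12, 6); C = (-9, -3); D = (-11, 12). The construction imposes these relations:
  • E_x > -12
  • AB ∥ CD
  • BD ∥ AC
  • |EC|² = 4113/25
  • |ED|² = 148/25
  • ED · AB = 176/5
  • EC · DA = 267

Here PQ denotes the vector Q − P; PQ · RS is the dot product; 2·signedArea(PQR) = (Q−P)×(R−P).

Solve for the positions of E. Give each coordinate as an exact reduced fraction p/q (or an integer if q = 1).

1. E_x = -57/5  [EC · DA = 267 ∩ ED · AB = 176/5]
2. E_y = 48/5  [EC · DA = 267 ∩ ED · AB = 176/5]
   → E = (-57/5, 48/5)

E = (-57/5, 48/5)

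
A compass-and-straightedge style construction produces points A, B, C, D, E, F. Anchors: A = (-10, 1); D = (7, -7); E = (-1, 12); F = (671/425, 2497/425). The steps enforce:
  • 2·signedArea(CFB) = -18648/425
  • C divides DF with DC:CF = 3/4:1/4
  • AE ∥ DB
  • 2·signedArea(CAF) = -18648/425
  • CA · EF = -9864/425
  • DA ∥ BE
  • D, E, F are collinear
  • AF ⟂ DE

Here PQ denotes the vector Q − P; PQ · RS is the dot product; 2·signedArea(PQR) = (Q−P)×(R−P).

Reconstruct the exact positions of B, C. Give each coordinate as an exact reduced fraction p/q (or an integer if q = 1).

1. B_x = 16  [DA ∥ BE ∩ AE ∥ DB]
2. B_y = 4  [DA ∥ BE ∩ AE ∥ DB]
   → B = (16, 4)
3. C_x = 1247/425  [C divides DF with DC:CF = 3/4:1/4]
4. C_y = 1129/425  [C divides DF with DC:CF = 3/4:1/4]
   → C = (1247/425, 1129/425)

B = (16, 4)
C = (1247/425, 1129/425)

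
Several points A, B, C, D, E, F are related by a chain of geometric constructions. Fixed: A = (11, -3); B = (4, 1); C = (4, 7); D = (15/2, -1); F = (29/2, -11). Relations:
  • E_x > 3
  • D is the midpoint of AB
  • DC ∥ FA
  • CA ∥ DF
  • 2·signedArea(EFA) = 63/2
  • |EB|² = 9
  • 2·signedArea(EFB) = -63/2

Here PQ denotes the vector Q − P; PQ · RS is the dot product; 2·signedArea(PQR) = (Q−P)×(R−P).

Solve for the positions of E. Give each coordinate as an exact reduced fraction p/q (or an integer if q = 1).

1. E_x = 4  [2·signedArea(EFA) = 63/2 ∩ 2·signedArea(EFB) = -63/2]
2. E_y = 4  [2·signedArea(EFA) = 63/2 ∩ 2·signedArea(EFB) = -63/2]
   → E = (4, 4)

E = (4, 4)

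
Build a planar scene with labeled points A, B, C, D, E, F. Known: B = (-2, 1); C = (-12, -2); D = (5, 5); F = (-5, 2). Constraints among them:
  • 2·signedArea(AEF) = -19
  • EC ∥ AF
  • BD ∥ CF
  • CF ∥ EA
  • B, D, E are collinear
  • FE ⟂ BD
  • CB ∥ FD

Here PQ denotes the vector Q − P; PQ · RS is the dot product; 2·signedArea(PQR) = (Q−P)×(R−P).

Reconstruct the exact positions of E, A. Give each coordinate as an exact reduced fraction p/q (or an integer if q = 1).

1. E_x = -249/65  [B, D, E are collinear ∩ FE ⟂ BD]
2. E_y = -3/65  [B, D, E are collinear ∩ FE ⟂ BD]
   → E = (-249/65, -3/65)
3. A_x = 206/65  [EC ∥ AF ∩ CF ∥ EA]
4. A_y = 257/65  [EC ∥ AF ∩ CF ∥ EA]
   → A = (206/65, 257/65)

A = (206/65, 257/65)
E = (-249/65, -3/65)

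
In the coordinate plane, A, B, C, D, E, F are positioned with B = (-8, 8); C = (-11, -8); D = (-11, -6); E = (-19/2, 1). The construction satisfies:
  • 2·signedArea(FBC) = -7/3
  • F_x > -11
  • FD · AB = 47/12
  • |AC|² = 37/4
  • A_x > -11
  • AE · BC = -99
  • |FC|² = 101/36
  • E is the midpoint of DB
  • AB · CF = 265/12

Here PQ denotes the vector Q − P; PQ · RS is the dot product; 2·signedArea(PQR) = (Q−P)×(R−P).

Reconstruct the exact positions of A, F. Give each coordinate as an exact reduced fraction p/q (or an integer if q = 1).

A = (-21/2, -5)
F = (-65/6, -19/3)

1. F_x = -65/6  [line 16·x + -3·y + 463/3 = 0 ∩ |FC|² = 101/36]
2. F_y = -19/3  [line 16·x + -3·y + 463/3 = 0 ∩ |FC|² = 101/36]
   → F = (-65/6, -19/3)
3. A_x = -21/2  [AB · CF = 265/12 ∩ AE · BC = -99]
4. A_y = -5  [AB · CF = 265/12 ∩ AE · BC = -99]
   → A = (-21/2, -5)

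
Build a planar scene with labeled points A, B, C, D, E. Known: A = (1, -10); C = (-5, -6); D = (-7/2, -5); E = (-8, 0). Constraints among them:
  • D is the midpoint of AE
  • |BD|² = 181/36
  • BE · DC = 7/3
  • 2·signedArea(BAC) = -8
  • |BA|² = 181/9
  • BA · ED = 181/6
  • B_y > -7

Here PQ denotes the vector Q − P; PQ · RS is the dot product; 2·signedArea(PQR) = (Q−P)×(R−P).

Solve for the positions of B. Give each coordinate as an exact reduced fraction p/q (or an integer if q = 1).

1. B_x = -2  [BA · ED = 181/6 ∩ 2·signedArea(BAC) = -8]
2. B_y = -20/3  [BA · ED = 181/6 ∩ 2·signedArea(BAC) = -8]
   → B = (-2, -20/3)

B = (-2, -20/3)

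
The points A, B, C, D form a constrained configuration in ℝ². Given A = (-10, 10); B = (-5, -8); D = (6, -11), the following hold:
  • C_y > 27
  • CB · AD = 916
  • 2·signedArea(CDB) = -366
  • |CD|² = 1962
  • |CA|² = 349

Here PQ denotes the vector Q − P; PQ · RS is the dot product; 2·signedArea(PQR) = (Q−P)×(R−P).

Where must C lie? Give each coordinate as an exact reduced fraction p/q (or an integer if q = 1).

1. C_x = -15  [2·signedArea(CDB) = -366 ∩ CB · AD = 916]
2. C_y = 28  [2·signedArea(CDB) = -366 ∩ CB · AD = 916]
   → C = (-15, 28)

C = (-15, 28)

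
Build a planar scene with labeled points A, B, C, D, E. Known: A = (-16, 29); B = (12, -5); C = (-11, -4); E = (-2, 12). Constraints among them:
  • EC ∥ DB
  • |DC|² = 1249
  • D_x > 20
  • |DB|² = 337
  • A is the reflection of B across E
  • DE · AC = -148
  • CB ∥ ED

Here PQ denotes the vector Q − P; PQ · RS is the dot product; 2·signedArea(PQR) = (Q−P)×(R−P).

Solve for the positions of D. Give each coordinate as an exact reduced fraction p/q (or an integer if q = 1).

D = (21, 11)

1. D_x = 21  [EC ∥ DB ∩ CB ∥ ED]
2. D_y = 11  [EC ∥ DB ∩ CB ∥ ED]
   → D = (21, 11)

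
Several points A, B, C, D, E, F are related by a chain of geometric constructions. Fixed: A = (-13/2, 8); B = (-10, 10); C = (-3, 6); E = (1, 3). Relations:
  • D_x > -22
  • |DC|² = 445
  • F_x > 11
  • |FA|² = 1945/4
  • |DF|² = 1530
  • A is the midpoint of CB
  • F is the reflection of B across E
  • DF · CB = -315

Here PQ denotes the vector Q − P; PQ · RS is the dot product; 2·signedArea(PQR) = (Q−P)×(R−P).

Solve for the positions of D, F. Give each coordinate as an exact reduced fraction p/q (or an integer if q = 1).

1. F_x = 12  [F is the reflection of B across E]
2. F_y = -4  [F is the reflection of B across E]
   → F = (12, -4)
3. D_x = -21  [line 7·x + -4·y + 215 = 0 ∩ |DF|² = 1530]
4. D_y = 17  [line 7·x + -4·y + 215 = 0 ∩ |DF|² = 1530]
   → D = (-21, 17)

D = (-21, 17)
F = (12, -4)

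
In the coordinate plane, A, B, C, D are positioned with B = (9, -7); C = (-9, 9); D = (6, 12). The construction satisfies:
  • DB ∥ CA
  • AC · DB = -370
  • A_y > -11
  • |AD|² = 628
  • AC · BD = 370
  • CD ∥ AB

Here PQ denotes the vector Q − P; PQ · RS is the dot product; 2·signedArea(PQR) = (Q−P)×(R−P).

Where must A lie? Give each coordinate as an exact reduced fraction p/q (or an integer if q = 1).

1. A_x = -6  [CD ∥ AB ∩ DB ∥ CA]
2. A_y = -10  [CD ∥ AB ∩ DB ∥ CA]
   → A = (-6, -10)

A = (-6, -10)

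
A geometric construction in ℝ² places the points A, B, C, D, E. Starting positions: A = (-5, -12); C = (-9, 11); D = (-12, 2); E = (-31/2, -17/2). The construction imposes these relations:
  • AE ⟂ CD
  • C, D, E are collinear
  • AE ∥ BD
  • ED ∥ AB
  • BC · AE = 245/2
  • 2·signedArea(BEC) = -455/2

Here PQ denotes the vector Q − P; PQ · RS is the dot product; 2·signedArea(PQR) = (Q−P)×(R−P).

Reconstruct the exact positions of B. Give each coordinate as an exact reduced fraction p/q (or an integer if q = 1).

1. B_x = -3/2  [AE ∥ BD ∩ ED ∥ AB]
2. B_y = -3/2  [AE ∥ BD ∩ ED ∥ AB]
   → B = (-3/2, -3/2)

B = (-3/2, -3/2)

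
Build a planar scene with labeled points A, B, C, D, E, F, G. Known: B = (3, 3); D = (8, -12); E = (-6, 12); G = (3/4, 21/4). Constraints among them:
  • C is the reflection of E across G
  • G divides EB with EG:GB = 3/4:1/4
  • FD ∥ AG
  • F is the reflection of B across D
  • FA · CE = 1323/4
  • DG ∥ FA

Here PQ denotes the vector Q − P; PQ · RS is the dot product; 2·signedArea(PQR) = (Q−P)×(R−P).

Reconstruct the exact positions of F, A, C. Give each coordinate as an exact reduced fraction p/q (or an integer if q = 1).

A = (23/4, -39/4)
C = (15/2, -3/2)
F = (13, -27)

1. F_x = 13  [F is the reflection of B across D]
2. F_y = -27  [F is the reflection of B across D]
   → F = (13, -27)
3. A_x = 23/4  [FD ∥ AG ∩ DG ∥ FA]
4. A_y = -39/4  [FD ∥ AG ∩ DG ∥ FA]
   → A = (23/4, -39/4)
5. C_x = 15/2  [C is the reflection of E across G]
6. C_y = -3/2  [C is the reflection of E across G]
   → C = (15/2, -3/2)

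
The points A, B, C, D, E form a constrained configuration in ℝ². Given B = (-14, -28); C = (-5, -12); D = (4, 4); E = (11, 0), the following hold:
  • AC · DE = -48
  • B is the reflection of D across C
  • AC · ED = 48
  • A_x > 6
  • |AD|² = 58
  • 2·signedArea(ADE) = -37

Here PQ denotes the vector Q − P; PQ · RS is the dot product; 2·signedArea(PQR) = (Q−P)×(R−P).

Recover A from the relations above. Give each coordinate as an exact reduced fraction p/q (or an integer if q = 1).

1. A_x = 7  [2·signedArea(ADE) = -37 ∩ AC · DE = -48]
2. A_y = -3  [2·signedArea(ADE) = -37 ∩ AC · DE = -48]
   → A = (7, -3)

A = (7, -3)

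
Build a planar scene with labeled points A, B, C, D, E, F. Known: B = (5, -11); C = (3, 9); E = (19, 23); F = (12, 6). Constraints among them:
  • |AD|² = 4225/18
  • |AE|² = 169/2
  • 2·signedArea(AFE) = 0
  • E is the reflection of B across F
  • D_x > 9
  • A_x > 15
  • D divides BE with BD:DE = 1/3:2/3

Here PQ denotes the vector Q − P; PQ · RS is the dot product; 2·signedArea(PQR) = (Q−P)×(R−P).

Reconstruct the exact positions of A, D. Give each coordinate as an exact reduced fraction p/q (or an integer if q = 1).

A = (31/2, 29/2)
D = (29/3, 1/3)

1. D_x = 29/3  [D divides BE with BD:DE = 1/3:2/3]
2. D_y = 1/3  [D divides BE with BD:DE = 1/3:2/3]
   → D = (29/3, 1/3)
3. A_x = 31/2  [line -17·x + 7·y + 162 = 0 ∩ |AD|² = 4225/18]
4. A_y = 29/2  [line -17·x + 7·y + 162 = 0 ∩ |AD|² = 4225/18]
   → A = (31/2, 29/2)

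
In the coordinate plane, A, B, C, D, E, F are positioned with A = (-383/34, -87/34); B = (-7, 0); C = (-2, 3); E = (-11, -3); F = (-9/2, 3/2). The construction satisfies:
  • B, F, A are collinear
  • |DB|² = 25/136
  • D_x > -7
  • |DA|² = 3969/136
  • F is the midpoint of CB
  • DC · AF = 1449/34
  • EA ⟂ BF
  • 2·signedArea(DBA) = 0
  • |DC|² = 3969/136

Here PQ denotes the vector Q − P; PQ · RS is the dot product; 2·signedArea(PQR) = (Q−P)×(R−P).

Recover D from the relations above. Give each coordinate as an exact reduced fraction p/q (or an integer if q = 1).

1. D_x = -451/68  [2·signedArea(DBA) = 0 ∩ DC · AF = 1449/34]
2. D_y = 15/68  [2·signedArea(DBA) = 0 ∩ DC · AF = 1449/34]
   → D = (-451/68, 15/68)

D = (-451/68, 15/68)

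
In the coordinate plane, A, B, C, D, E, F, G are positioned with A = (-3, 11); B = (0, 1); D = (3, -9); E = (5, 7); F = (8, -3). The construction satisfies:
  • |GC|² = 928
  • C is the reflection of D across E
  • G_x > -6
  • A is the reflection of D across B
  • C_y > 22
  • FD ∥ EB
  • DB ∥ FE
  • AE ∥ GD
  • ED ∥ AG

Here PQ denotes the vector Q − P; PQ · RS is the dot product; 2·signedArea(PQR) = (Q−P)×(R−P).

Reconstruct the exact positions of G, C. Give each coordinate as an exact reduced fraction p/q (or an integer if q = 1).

1. G_x = -5  [AE ∥ GD ∩ ED ∥ AG]
2. G_y = -5  [AE ∥ GD ∩ ED ∥ AG]
   → G = (-5, -5)
3. C_x = 7  [C is the reflection of D across E]
4. C_y = 23  [C is the reflection of D across E]
   → C = (7, 23)

C = (7, 23)
G = (-5, -5)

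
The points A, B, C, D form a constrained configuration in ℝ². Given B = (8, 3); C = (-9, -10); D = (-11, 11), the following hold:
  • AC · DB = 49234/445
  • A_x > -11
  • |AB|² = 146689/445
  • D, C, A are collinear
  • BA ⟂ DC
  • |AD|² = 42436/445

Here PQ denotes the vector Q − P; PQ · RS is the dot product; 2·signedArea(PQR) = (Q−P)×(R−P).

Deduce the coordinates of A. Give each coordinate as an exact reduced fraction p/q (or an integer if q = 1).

1. A_x = -4483/445  [D, C, A are collinear ∩ BA ⟂ DC]
2. A_y = 569/445  [D, C, A are collinear ∩ BA ⟂ DC]
   → A = (-4483/445, 569/445)

A = (-4483/445, 569/445)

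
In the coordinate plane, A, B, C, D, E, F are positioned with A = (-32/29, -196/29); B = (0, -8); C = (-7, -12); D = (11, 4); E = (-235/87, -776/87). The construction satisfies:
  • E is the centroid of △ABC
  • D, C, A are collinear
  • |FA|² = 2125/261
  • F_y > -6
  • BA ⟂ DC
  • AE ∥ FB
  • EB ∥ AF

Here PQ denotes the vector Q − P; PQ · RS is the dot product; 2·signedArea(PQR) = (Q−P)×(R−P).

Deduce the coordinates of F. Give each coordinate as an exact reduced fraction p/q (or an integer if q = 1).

1. F_x = 139/87  [AE ∥ FB ∩ EB ∥ AF]
2. F_y = -508/87  [AE ∥ FB ∩ EB ∥ AF]
   → F = (139/87, -508/87)

F = (139/87, -508/87)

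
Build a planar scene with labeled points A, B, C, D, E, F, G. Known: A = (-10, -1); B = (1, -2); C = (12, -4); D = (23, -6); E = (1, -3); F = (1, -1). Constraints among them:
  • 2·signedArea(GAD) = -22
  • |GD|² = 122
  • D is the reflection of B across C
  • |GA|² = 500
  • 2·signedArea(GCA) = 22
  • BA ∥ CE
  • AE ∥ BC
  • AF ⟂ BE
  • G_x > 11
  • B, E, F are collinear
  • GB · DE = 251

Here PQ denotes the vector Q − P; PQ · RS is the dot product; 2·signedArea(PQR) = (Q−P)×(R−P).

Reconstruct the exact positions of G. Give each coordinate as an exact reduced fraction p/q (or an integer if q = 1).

1. G_x = 12  [2·signedArea(GCA) = 22 ∩ 2·signedArea(GAD) = -22]
2. G_y = -5  [2·signedArea(GCA) = 22 ∩ 2·signedArea(GAD) = -22]
   → G = (12, -5)

G = (12, -5)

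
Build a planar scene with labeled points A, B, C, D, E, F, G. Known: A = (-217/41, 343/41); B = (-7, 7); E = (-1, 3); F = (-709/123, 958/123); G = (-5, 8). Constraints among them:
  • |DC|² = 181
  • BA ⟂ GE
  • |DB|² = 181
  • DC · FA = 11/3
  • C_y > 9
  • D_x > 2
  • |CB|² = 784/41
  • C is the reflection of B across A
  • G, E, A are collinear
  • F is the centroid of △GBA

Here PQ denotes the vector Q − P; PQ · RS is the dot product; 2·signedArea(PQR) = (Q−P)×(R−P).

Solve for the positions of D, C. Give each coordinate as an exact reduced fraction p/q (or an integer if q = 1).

C = (-147/41, 399/41)
D = (3, -2)

1. C_x = -147/41  [C is the reflection of B across A]
2. C_y = 399/41  [C is the reflection of B across A]
   → C = (-147/41, 399/41)
3. D_x = 3  [line -58/123·x + -71/123·y + 32/123 = 0 ∩ |DB|² = 181]
4. D_y = -2  [line -58/123·x + -71/123·y + 32/123 = 0 ∩ |DB|² = 181]
   → D = (3, -2)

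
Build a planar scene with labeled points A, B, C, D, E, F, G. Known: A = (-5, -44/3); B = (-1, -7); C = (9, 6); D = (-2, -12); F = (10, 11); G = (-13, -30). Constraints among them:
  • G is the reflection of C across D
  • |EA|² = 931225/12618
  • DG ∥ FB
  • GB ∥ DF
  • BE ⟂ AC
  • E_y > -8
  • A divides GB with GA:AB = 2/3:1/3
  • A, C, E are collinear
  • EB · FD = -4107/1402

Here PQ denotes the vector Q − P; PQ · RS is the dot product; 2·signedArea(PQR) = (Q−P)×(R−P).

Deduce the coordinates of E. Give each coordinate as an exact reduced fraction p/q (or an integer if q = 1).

E = (-255/1402, -10591/1402)

1. E_x = -255/1402  [A, C, E are collinear ∩ BE ⟂ AC]
2. E_y = -10591/1402  [A, C, E are collinear ∩ BE ⟂ AC]
   → E = (-255/1402, -10591/1402)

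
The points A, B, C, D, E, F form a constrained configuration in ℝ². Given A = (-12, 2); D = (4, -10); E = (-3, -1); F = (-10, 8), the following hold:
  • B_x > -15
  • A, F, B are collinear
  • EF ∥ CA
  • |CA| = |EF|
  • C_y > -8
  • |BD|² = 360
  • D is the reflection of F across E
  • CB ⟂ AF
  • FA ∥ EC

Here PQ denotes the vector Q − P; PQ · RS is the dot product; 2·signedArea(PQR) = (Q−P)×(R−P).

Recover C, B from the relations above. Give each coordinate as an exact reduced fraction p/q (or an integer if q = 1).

1. C_x = -5  [EF ∥ CA ∩ FA ∥ EC]
2. C_y = -7  [EF ∥ CA ∩ FA ∥ EC]
   → C = (-5, -7)
3. B_x = -14  [A, F, B are collinear ∩ CB ⟂ AF]
4. B_y = -4  [A, F, B are collinear ∩ CB ⟂ AF]
   → B = (-14, -4)

B = (-14, -4)
C = (-5, -7)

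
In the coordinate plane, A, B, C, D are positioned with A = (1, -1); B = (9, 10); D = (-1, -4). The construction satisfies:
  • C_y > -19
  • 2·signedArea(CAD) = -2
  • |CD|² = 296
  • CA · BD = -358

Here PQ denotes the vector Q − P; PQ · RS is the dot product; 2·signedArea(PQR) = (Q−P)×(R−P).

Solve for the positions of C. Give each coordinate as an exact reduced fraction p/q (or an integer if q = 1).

1. C_x = -11  [2·signedArea(CAD) = -2 ∩ CA · BD = -358]
2. C_y = -18  [2·signedArea(CAD) = -2 ∩ CA · BD = -358]
   → C = (-11, -18)

C = (-11, -18)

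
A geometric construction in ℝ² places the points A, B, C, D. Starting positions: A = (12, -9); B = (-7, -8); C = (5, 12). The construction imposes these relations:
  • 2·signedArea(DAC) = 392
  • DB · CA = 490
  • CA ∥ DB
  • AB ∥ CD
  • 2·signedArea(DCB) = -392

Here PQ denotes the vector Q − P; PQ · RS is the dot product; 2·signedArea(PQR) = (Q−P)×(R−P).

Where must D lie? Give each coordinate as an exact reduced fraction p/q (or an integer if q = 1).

D = (-14, 13)

1. D_x = -14  [CA ∥ DB ∩ AB ∥ CD]
2. D_y = 13  [CA ∥ DB ∩ AB ∥ CD]
   → D = (-14, 13)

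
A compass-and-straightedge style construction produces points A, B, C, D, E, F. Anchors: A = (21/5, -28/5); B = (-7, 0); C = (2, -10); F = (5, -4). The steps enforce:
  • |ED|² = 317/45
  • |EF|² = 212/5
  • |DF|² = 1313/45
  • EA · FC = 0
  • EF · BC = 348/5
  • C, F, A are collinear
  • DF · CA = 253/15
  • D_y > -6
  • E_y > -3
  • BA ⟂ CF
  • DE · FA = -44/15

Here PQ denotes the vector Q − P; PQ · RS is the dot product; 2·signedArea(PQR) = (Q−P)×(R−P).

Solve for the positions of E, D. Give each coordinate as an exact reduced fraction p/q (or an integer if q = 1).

D = (-4/15, -26/5)
E = (-7/5, -14/5)

1. E_x = -7/5  [EA · FC = 0 ∩ EF · BC = 348/5]
2. E_y = -14/5  [EA · FC = 0 ∩ EF · BC = 348/5]
   → E = (-7/5, -14/5)
3. D_x = -4/15  [line 4/5·x + 8/5·y + 128/15 = 0 ∩ |DF|² = 1313/45]
4. D_y = -26/5  [line 4/5·x + 8/5·y + 128/15 = 0 ∩ |DF|² = 1313/45]
   → D = (-4/15, -26/5)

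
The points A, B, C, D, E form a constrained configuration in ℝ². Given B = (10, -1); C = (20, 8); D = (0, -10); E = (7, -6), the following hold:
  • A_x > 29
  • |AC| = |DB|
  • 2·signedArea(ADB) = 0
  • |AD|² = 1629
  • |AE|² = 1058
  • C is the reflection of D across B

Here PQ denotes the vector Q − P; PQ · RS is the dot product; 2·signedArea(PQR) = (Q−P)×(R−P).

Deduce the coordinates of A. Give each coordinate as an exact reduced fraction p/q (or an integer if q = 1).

1. A_x = 30  [line -9·x + 10·y + 100 = 0 ∩ |AE|² = 1058]
2. A_y = 17  [line -9·x + 10·y + 100 = 0 ∩ |AE|² = 1058]
   → A = (30, 17)

A = (30, 17)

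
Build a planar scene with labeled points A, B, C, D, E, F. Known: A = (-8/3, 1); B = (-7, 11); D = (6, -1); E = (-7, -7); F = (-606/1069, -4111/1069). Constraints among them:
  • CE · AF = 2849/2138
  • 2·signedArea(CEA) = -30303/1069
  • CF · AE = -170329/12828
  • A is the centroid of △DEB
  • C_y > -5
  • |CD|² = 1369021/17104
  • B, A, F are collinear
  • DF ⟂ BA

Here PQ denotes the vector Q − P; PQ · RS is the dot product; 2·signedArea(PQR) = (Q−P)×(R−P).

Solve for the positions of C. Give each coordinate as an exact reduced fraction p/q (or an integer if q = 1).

C = (-9301/4276, -4954/1069)

1. C_x = -9301/4276  [CE · AF = 2849/2138 ∩ 2·signedArea(CEA) = -30303/1069]
2. C_y = -4954/1069  [CE · AF = 2849/2138 ∩ 2·signedArea(CEA) = -30303/1069]
   → C = (-9301/4276, -4954/1069)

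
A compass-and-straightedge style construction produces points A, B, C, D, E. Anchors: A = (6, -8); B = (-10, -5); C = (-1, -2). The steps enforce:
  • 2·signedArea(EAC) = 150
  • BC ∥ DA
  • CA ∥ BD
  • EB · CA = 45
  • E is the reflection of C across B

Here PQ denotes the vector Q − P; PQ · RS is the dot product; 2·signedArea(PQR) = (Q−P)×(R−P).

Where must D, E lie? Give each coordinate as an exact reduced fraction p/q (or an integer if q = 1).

D = (-3, -11)
E = (-19, -8)

1. D_x = -3  [BC ∥ DA ∩ CA ∥ BD]
2. D_y = -11  [BC ∥ DA ∩ CA ∥ BD]
   → D = (-3, -11)
3. E_x = -19  [E is the reflection of C across B]
4. E_y = -8  [E is the reflection of C across B]
   → E = (-19, -8)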